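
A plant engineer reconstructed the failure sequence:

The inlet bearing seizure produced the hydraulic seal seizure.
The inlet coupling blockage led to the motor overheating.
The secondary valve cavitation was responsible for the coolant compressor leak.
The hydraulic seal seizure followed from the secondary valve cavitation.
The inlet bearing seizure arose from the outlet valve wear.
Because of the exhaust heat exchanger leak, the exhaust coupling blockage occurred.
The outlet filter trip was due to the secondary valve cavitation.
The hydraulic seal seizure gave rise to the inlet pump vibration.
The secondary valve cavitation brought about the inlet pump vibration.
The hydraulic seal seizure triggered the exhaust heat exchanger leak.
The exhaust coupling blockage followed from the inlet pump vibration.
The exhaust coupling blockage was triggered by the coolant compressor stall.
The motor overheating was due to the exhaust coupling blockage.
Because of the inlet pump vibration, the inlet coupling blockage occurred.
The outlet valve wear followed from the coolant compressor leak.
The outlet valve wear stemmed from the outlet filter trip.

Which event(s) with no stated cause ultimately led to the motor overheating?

the coolant compressor stall, the secondary valve cavitation

Tracing upstream from the motor overheating: the motor overheating ← the exhaust coupling blockage ← the inlet pump vibration ← the secondary valve cavitation.
A separate upstream branch: the motor overheating ← the exhaust coupling blockage ← the coolant compressor stall.
Each of those chain origins has no stated cause.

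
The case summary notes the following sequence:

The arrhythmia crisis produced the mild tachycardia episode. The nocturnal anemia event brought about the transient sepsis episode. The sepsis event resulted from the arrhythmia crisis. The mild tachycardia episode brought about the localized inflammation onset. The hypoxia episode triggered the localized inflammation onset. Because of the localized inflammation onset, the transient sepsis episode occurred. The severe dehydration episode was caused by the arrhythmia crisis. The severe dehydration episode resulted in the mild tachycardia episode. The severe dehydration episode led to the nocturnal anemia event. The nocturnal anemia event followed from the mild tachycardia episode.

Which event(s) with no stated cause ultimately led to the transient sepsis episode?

Tracing upstream from the transient sepsis episode: the transient sepsis episode ← the nocturnal anemia event ← the severe dehydration episode ← the arrhythmia crisis.
A separate upstream branch: the transient sepsis episode ← the localized inflammation onset ← the hypoxia episode.
Each of those chain origins has no stated cause.

the arrhythmia crisis, the hypoxia episode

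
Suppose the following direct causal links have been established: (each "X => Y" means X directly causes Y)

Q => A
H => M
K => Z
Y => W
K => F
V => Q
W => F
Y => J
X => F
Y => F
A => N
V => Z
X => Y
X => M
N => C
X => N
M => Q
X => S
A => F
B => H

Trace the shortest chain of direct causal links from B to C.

B → H → M → Q → A → N → C

B → H
H → M
M → Q
Q → A
A → N
N → C
Length: 6 steps.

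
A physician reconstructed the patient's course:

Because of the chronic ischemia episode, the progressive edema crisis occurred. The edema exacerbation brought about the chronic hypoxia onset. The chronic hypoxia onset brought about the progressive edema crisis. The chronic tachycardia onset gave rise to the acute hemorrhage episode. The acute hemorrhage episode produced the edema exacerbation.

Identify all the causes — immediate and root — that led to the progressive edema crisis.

the acute hemorrhage episode, the chronic hypoxia onset, the chronic ischemia episode, the chronic tachycardia onset, the edema exacerbation

Immediate causes of the progressive edema crisis: the chronic hypoxia onset, the chronic ischemia episode.
Further upstream: the chronic tachycardia onset, the acute hemorrhage episode, the edema exacerbation.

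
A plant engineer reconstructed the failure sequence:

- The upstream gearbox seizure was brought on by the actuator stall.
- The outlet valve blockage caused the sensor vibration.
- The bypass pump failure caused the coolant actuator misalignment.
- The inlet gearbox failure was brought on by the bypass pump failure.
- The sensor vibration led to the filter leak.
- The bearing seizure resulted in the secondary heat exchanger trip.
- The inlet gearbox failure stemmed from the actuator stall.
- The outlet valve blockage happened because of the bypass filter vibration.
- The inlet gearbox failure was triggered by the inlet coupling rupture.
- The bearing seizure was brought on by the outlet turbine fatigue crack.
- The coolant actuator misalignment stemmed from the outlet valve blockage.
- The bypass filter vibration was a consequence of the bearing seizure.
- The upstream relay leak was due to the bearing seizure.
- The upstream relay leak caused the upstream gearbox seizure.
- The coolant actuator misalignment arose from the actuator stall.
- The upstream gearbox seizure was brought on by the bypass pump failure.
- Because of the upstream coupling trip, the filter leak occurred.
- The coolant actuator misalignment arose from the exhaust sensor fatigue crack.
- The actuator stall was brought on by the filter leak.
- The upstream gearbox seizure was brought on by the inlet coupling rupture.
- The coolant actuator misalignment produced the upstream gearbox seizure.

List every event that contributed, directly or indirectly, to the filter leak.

the bearing seizure, the bypass filter vibration, the outlet turbine fatigue crack, the outlet valve blockage, the sensor vibration, the upstream coupling trip

Immediate causes of the filter leak: the upstream coupling trip, the sensor vibration.
Further upstream: the outlet turbine fatigue crack, the bearing seizure, the bypass filter vibration, the outlet valve blockage.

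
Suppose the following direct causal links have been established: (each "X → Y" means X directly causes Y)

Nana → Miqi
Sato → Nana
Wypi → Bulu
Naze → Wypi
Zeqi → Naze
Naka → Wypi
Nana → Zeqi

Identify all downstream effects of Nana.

Direct effects: Zeqi, Miqi.
2 steps out: Naze.
3 steps out: Wypi.
4 steps out: Bulu.
Not reachable from it: Sato, Naka.

Bulu, Miqi, Naze, Wypi, Zeqi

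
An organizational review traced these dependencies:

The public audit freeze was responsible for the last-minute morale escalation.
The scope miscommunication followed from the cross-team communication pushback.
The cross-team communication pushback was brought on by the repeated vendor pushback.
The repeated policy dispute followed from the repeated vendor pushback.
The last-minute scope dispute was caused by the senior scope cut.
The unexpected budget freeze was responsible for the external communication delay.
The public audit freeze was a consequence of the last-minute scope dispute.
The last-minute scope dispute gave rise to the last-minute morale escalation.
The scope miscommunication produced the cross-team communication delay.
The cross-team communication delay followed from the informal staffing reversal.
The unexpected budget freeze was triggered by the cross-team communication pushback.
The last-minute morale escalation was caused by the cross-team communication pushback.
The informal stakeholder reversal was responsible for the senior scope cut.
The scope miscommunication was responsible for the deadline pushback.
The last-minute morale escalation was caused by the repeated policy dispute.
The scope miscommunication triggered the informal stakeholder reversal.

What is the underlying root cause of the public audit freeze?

the repeated vendor pushback

Tracing upstream from the public audit freeze: the public audit freeze ← the last-minute scope dispute ← the senior scope cut ← the informal stakeholder reversal ← the scope miscommunication ← the cross-team communication pushback ← the repeated vendor pushback.
The repeated vendor pushback has no stated cause, so it is the root.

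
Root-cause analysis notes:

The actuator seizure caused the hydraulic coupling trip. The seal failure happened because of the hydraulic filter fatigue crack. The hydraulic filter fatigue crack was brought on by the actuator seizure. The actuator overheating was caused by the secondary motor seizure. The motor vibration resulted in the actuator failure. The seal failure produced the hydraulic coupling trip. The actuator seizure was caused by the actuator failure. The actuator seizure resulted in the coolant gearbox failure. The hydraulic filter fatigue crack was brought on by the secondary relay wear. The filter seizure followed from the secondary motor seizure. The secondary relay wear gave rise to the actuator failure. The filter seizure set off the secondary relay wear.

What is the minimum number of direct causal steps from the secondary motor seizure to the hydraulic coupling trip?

Shortest chain: the secondary motor seizure → the filter seizure → the secondary relay wear → the actuator failure → the actuator seizure → the hydraulic coupling trip.

5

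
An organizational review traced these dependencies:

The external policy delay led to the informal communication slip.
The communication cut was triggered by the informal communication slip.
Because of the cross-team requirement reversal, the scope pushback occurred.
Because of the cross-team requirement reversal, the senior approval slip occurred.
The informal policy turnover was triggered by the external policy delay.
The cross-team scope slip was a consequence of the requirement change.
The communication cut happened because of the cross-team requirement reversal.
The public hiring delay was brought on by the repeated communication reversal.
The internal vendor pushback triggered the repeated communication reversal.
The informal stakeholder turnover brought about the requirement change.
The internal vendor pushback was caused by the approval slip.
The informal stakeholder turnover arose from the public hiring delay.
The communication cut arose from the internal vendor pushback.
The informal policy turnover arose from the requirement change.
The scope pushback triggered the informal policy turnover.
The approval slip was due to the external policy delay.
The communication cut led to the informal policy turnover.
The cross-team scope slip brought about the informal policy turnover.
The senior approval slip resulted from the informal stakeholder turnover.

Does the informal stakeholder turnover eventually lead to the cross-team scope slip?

Yes

There is a causal chain: the informal stakeholder turnover → the requirement change → the cross-team scope slip.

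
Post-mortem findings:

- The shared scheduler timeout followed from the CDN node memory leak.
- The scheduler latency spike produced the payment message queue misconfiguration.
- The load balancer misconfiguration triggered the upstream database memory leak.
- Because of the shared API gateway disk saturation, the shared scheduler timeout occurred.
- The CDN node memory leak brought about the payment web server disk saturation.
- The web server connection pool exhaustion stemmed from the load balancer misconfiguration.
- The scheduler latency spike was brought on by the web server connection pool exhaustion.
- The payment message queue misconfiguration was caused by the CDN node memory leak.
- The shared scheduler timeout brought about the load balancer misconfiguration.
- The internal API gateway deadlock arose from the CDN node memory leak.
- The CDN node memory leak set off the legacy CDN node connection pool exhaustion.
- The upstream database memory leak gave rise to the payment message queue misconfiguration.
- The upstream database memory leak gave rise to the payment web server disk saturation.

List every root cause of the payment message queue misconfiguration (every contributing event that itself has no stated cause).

Tracing upstream from the payment message queue misconfiguration: the payment message queue misconfiguration ← the CDN node memory leak.
A separate upstream branch: the payment message queue misconfiguration ← the upstream database memory leak ← the load balancer misconfiguration ← the shared scheduler timeout ← the shared API gateway disk saturation.
Each of those chain origins has no stated cause.

the CDN node memory leak, the shared API gateway disk saturation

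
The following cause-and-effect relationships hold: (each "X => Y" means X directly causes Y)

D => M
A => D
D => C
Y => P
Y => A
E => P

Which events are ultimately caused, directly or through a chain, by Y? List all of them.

A, C, D, M, P

Direct effects: A, P.
2 steps out: D.
3 steps out: M, C.
Not reachable from it: E.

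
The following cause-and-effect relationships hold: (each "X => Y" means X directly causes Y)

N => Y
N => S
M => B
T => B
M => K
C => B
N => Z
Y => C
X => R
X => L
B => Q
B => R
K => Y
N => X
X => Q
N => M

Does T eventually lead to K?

T leads to B, R, Q; K is not among them.

No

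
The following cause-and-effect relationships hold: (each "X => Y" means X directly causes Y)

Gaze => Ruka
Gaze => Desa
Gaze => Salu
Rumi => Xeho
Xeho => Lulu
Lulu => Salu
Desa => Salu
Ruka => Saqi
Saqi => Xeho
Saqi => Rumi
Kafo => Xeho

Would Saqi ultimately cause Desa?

Saqi leads to Rumi, Xeho, Lulu, Salu; Desa is not among them.

No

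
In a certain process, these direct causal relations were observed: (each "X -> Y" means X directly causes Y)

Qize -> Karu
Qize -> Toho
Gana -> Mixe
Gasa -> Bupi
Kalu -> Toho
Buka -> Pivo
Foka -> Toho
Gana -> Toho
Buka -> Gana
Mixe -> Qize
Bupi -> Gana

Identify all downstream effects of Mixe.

Karu, Qize, Toho

Direct effects: Qize.
2 steps out: Karu, Toho.
Not reachable from it: Kalu, Foka, Buka, Pivo, Gasa, Bupi, Gana.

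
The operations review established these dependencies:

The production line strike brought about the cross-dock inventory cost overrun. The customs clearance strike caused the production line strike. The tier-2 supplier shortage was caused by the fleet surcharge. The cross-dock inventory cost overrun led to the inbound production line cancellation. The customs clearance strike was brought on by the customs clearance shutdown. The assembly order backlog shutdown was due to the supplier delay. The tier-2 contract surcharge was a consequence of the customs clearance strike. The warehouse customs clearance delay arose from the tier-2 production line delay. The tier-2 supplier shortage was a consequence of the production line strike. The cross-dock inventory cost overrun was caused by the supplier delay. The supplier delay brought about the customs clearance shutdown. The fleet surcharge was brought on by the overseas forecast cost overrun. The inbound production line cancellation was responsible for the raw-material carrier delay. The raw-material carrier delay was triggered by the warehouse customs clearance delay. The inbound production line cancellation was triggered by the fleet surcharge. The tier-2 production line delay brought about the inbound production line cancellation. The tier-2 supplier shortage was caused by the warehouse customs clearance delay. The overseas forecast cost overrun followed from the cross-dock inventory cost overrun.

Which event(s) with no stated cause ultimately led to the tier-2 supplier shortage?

Tracing upstream from the tier-2 supplier shortage: the tier-2 supplier shortage ← the production line strike ← the customs clearance strike ← the customs clearance shutdown ← the supplier delay.
A separate upstream branch: the tier-2 supplier shortage ← the warehouse customs clearance delay ← the tier-2 production line delay.
Each of those chain origins has no stated cause.

the supplier delay, the tier-2 production line delay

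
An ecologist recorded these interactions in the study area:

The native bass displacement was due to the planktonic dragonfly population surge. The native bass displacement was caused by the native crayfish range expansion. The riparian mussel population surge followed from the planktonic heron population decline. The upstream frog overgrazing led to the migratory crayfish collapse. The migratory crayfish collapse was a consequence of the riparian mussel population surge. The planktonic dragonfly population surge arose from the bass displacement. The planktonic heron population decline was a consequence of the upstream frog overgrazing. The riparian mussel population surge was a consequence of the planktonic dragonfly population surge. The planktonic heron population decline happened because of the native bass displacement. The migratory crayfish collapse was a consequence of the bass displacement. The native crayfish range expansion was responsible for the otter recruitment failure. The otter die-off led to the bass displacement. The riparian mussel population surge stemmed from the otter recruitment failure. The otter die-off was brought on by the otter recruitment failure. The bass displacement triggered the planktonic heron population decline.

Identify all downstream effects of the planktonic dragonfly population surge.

the migratory crayfish collapse, the native bass displacement, the planktonic heron population decline, the riparian mussel population surge

Direct effects: the native bass displacement, the riparian mussel population surge.
2 steps out: the planktonic heron population decline, the migratory crayfish collapse.
Not reachable from it: the upstream frog overgrazing, the native crayfish range expansion, the otter recruitment failure, the otter die-off, the bass displacement.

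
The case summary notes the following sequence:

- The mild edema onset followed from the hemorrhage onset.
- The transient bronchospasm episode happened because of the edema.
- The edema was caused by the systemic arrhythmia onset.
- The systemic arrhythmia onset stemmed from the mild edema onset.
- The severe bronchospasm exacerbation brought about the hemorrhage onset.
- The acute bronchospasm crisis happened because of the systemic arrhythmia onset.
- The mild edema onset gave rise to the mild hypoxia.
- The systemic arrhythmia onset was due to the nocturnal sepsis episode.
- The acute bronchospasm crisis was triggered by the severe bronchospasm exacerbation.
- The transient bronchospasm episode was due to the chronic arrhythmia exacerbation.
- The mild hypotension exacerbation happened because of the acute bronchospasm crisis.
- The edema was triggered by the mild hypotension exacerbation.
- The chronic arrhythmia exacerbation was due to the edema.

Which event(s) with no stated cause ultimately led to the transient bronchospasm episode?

Tracing upstream from the transient bronchospasm episode: the transient bronchospasm episode ← the edema ← the mild hypotension exacerbation ← the acute bronchospasm crisis ← the severe bronchospasm exacerbation.
A separate upstream branch: the transient bronchospasm episode ← the edema ← the systemic arrhythmia onset ← the nocturnal sepsis episode.
Each of those chain origins has no stated cause.

the nocturnal sepsis episode, the severe bronchospasm exacerbation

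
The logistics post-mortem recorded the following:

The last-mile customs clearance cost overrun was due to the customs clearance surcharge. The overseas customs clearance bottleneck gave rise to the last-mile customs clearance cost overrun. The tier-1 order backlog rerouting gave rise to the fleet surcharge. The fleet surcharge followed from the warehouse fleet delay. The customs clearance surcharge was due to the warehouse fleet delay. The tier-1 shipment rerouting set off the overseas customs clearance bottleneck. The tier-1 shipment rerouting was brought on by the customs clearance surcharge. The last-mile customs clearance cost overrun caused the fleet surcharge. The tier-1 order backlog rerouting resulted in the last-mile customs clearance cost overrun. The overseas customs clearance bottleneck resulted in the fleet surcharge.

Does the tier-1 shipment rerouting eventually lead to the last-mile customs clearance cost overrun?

There is a causal chain: the tier-1 shipment rerouting → the overseas customs clearance bottleneck → the last-mile customs clearance cost overrun.

Yes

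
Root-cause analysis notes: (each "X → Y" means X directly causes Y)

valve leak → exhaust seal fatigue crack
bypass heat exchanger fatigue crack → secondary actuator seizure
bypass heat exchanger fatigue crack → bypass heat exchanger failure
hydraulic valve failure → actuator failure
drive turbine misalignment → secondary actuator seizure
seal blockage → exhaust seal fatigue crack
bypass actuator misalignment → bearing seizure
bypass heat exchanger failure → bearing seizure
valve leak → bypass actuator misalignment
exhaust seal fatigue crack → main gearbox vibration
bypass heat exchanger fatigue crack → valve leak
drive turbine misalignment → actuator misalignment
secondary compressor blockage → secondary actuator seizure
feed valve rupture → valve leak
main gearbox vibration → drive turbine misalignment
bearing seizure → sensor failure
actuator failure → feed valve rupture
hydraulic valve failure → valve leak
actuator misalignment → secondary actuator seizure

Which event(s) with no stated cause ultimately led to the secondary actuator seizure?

the bypass heat exchanger fatigue crack, the hydraulic valve failure, the seal blockage, the secondary compressor blockage

Tracing upstream from the secondary actuator seizure: the secondary actuator seizure ← the drive turbine misalignment ← the main gearbox vibration ← the exhaust seal fatigue crack ← the seal blockage.
A separate upstream branch: the secondary actuator seizure ← the drive turbine misalignment ← the main gearbox vibration ← the exhaust seal fatigue crack ← the valve leak ← the hydraulic valve failure.
A separate upstream branch: the secondary actuator seizure ← the bypass heat exchanger fatigue crack.
A separate upstream branch: the secondary actuator seizure ← the secondary compressor blockage.
Each of those chain origins has no stated cause.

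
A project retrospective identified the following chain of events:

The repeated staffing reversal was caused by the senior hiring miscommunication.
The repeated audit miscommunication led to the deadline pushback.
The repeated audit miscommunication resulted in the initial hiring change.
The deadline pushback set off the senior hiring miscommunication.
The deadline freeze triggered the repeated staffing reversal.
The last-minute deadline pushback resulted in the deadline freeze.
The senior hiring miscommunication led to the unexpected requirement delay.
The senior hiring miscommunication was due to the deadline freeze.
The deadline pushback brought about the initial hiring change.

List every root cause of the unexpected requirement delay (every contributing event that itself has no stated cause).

Tracing upstream from the unexpected requirement delay: the unexpected requirement delay ← the senior hiring miscommunication ← the deadline pushback ← the repeated audit miscommunication.
A separate upstream branch: the unexpected requirement delay ← the senior hiring miscommunication ← the deadline freeze ← the last-minute deadline pushback.
Each of those chain origins has no stated cause.

the last-minute deadline pushback, the repeated audit miscommunication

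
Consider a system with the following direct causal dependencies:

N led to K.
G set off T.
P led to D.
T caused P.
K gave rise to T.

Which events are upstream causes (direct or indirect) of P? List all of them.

G, K, N, T

Immediate cause of P: T.
Further upstream: N, K, G.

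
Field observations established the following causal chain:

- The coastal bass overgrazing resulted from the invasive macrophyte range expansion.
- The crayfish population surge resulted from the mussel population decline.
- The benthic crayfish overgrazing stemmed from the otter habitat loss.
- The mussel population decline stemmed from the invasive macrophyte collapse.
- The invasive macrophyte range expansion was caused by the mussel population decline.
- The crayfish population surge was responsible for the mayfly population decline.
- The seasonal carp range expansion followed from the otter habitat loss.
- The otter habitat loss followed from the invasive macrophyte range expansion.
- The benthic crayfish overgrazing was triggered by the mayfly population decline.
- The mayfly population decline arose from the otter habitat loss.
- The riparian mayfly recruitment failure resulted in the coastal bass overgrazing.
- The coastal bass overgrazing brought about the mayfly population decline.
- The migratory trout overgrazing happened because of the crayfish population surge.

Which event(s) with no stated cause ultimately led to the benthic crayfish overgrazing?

Tracing upstream from the benthic crayfish overgrazing: the benthic crayfish overgrazing ← the otter habitat loss ← the invasive macrophyte range expansion ← the mussel population decline ← the invasive macrophyte collapse.
A separate upstream branch: the benthic crayfish overgrazing ← the mayfly population decline ← the coastal bass overgrazing ← the riparian mayfly recruitment failure.
Each of those chain origins has no stated cause.

the invasive macrophyte collapse, the riparian mayfly recruitment failure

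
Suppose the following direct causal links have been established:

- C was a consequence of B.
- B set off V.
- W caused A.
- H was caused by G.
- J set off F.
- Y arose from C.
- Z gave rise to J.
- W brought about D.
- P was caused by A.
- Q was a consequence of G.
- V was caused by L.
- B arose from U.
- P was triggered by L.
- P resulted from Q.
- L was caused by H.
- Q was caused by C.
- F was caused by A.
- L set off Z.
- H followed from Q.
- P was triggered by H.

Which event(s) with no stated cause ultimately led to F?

Tracing upstream from F: F ← J ← Z ← L ← H ← G.
A separate upstream branch: F ← J ← Z ← L ← H ← Q ← C ← B ← U.
A separate upstream branch: F ← A ← W.
Each of those chain origins has no stated cause.

G, U, W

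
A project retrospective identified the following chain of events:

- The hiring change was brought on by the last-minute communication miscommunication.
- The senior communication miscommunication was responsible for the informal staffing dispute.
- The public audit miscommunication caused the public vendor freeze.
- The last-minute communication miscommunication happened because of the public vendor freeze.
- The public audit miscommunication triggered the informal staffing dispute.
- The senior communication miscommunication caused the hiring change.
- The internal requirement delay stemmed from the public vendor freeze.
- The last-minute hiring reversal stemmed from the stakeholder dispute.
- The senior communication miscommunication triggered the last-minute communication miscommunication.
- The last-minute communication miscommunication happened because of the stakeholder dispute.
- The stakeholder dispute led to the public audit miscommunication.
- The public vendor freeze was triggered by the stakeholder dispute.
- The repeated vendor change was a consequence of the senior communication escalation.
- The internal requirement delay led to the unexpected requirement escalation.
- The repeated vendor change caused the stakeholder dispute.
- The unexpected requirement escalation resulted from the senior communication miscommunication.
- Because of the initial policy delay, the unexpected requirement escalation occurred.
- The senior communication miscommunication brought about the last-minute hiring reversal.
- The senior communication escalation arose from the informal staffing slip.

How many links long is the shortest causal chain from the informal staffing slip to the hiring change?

5

Shortest chain: the informal staffing slip → the senior communication escalation → the repeated vendor change → the stakeholder dispute → the last-minute communication miscommunication → the hiring change.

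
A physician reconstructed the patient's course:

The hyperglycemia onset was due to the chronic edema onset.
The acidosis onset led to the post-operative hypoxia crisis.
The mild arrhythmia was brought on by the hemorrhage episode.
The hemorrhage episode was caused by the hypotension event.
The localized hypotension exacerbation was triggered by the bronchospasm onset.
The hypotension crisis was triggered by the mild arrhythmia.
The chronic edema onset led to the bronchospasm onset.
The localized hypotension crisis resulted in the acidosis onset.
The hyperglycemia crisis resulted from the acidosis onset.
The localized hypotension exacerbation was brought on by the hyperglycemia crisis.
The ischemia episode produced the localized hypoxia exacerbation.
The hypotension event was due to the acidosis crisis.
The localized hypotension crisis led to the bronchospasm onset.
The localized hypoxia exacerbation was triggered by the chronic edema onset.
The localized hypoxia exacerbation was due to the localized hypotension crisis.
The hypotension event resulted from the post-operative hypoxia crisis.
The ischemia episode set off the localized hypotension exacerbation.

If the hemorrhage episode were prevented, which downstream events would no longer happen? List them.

Downstream of the hemorrhage episode: the mild arrhythmia, the hypotension crisis.

the hypotension crisis, the mild arrhythmia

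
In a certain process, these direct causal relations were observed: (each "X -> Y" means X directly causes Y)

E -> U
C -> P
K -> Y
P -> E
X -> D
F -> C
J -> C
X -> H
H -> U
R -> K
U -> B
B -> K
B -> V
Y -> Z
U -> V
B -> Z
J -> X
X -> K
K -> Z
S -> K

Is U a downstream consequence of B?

B leads to K, V, Y, Z; U is not among them.

No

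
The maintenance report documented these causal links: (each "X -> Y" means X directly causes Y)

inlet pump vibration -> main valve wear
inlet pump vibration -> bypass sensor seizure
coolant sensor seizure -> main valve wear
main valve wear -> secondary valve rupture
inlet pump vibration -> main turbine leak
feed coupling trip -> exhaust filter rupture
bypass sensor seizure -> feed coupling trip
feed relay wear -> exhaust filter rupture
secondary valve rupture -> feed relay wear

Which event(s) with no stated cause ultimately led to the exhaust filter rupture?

Tracing upstream from the exhaust filter rupture: the exhaust filter rupture ← the feed relay wear ← the secondary valve rupture ← the main valve wear ← the coolant sensor seizure.
A separate upstream branch: the exhaust filter rupture ← the feed coupling trip ← the bypass sensor seizure ← the inlet pump vibration.
Each of those chain origins has no stated cause.

the coolant sensor seizure, the inlet pump vibration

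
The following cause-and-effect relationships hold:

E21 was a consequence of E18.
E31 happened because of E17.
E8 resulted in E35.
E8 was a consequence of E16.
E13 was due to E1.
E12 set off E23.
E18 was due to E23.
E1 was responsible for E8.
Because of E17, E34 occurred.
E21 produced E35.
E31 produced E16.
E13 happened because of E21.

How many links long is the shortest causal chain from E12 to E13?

4

Shortest chain: E12 → E23 → E18 → E21 → E13.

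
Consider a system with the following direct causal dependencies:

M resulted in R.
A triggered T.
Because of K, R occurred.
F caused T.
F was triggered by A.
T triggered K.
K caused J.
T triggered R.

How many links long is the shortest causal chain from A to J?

Shortest chain: A → T → K → J.

3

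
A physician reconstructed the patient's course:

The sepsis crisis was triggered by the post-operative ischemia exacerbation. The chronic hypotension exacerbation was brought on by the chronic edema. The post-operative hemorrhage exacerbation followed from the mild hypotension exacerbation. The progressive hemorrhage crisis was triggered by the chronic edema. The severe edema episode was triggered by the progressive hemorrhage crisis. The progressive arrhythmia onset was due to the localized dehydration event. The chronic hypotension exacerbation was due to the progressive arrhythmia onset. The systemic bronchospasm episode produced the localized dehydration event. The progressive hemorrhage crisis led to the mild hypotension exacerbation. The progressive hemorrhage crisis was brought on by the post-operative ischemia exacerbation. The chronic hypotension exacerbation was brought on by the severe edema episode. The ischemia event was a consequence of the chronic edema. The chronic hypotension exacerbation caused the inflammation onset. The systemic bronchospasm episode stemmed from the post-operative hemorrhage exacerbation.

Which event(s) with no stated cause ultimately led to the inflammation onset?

Tracing upstream from the inflammation onset: the inflammation onset ← the chronic hypotension exacerbation ← the chronic edema.
A separate upstream branch: the inflammation onset ← the chronic hypotension exacerbation ← the severe edema episode ← the progressive hemorrhage crisis ← the post-operative ischemia exacerbation.
Each of those chain origins has no stated cause.

the chronic edema, the post-operative ischemia exacerbation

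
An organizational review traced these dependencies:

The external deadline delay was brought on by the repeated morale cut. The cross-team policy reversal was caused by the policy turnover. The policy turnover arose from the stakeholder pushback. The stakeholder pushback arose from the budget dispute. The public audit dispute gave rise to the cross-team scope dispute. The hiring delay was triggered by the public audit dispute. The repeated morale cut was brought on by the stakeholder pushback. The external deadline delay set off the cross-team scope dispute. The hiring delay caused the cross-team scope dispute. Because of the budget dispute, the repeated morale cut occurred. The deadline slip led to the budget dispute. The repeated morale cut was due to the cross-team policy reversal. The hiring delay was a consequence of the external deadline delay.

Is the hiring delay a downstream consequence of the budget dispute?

Yes

There is a causal chain: the budget dispute → the repeated morale cut → the external deadline delay → the hiring delay.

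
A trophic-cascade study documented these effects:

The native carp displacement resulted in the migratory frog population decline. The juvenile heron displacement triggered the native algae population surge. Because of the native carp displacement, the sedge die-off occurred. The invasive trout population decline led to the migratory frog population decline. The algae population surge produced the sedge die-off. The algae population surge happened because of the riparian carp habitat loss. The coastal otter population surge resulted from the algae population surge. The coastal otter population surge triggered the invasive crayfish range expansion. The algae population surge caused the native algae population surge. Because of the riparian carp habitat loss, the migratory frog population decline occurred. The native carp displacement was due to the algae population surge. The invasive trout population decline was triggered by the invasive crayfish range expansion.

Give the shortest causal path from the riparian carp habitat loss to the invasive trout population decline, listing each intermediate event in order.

the riparian carp habitat loss → the algae population surge → the coastal otter population surge → the invasive crayfish range expansion → the invasive trout population decline

the riparian carp habitat loss → the algae population surge
the algae population surge → the coastal otter population surge
the coastal otter population surge → the invasive crayfish range expansion
the invasive crayfish range expansion → the invasive trout population decline
Length: 4 steps.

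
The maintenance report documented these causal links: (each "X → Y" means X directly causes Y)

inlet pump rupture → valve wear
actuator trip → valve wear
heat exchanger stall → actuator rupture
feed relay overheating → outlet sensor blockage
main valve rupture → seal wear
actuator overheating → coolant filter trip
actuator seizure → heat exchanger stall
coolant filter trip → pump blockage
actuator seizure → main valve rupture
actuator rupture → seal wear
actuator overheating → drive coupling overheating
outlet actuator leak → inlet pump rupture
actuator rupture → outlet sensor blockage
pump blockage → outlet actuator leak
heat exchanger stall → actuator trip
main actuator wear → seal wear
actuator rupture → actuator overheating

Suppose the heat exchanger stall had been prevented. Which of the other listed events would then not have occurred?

the actuator overheating, the actuator rupture, the actuator trip, the coolant filter trip, the drive coupling overheating, the inlet pump rupture, the outlet actuator leak, the pump blockage, the valve wear

Downstream of the heat exchanger stall: the actuator rupture, the actuator trip, the outlet sensor blockage, the actuator overheating, the coolant filter trip, the drive coupling overheating, the pump blockage, the outlet actuator leak, the inlet pump rupture, the valve wear, the seal wear.
Of those, still caused via another path: the outlet sensor blockage, the seal wear.
The remainder have no surviving cause.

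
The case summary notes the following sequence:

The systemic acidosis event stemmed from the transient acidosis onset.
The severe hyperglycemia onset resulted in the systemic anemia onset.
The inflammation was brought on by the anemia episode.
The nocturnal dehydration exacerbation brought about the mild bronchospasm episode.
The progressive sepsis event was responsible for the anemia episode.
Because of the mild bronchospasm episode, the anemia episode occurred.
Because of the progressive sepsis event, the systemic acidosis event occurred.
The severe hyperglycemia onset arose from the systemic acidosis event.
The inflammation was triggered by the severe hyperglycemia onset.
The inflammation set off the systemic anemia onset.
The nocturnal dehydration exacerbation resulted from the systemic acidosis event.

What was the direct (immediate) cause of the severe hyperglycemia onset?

the systemic acidosis event

Upstream contributors include the transient acidosis onset, the progressive sepsis event, but only the systemic acidosis event feeds directly into the severe hyperglycemia onset.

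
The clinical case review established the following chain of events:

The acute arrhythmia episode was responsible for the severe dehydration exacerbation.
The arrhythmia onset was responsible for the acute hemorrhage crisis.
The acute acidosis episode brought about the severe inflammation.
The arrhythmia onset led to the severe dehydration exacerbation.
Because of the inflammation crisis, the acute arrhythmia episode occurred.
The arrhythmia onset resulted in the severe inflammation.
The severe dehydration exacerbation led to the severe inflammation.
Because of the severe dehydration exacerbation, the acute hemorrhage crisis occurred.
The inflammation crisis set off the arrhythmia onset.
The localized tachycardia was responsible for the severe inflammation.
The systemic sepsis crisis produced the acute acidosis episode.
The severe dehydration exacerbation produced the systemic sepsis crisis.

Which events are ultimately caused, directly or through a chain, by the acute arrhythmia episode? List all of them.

Direct effects: the severe dehydration exacerbation.
2 steps out: the acute hemorrhage crisis, the systemic sepsis crisis, the severe inflammation.
3 steps out: the acute acidosis episode.
Not reachable from it: the inflammation crisis, the arrhythmia onset, the localized tachycardia.

the acute acidosis episode, the acute hemorrhage crisis, the severe dehydration exacerbation, the severe inflammation, the systemic sepsis crisis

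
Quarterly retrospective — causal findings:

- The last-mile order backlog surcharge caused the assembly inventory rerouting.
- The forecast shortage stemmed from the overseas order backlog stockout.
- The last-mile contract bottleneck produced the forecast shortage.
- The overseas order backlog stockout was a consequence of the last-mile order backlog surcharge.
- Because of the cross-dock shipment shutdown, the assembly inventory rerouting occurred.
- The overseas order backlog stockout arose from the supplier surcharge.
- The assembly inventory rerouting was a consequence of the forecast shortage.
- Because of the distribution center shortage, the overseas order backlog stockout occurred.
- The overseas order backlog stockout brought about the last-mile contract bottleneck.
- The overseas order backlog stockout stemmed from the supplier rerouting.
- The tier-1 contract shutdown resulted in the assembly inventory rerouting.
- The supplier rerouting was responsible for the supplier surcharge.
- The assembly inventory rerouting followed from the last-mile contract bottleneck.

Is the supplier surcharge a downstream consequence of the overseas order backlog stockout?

The overseas order backlog stockout leads to the last-mile contract bottleneck, the forecast shortage, the assembly inventory rerouting; the supplier surcharge is not among them.

No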